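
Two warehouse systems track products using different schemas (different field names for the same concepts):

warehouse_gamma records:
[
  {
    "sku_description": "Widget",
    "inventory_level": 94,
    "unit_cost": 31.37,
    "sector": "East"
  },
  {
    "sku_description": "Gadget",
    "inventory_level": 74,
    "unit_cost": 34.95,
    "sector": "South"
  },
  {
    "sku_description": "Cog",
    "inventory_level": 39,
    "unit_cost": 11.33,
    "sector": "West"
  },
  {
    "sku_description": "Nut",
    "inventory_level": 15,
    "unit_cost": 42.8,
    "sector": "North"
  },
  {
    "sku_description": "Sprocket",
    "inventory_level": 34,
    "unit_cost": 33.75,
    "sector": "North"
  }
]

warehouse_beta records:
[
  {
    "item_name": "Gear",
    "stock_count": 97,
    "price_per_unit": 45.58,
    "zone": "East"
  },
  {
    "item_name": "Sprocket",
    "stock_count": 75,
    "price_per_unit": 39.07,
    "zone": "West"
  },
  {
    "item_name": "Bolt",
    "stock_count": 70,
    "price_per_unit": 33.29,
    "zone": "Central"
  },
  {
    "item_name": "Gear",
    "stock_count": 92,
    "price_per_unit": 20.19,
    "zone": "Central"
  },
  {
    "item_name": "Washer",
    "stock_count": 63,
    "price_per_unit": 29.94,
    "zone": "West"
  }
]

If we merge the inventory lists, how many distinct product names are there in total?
8

Schema mapping: "sku_description" (warehouse_gamma) = "item_name" (warehouse_beta) = product name

Products in warehouse_gamma: ['Cog', 'Gadget', 'Nut', 'Sprocket', 'Widget']
Products in warehouse_beta: ['Bolt', 'Gear', 'Sprocket', 'Washer']

Union (unique products): ['Bolt', 'Cog', 'Gadget', 'Gear', 'Nut', 'Sprocket', 'Washer', 'Widget']
Count: 8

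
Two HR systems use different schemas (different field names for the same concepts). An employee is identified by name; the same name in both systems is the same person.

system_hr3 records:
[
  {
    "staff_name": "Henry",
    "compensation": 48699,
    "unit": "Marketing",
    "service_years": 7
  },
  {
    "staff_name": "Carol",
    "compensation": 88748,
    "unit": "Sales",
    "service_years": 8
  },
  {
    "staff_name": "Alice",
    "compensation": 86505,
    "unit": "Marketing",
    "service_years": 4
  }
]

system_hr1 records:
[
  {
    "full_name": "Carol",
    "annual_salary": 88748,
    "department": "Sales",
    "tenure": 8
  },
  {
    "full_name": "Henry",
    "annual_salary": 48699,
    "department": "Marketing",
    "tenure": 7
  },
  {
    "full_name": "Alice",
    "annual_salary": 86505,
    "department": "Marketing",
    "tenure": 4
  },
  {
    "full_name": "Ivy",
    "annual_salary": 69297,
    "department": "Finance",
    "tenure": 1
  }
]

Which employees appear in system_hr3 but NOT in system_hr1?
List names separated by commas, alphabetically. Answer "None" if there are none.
None

Schema mapping: "staff_name" (system_hr3) = "full_name" (system_hr1) = employee name

Names in system_hr3: ['Alice', 'Carol', 'Henry']
Names in system_hr1: ['Alice', 'Carol', 'Henry', 'Ivy']

In system_hr3 but not system_hr1: None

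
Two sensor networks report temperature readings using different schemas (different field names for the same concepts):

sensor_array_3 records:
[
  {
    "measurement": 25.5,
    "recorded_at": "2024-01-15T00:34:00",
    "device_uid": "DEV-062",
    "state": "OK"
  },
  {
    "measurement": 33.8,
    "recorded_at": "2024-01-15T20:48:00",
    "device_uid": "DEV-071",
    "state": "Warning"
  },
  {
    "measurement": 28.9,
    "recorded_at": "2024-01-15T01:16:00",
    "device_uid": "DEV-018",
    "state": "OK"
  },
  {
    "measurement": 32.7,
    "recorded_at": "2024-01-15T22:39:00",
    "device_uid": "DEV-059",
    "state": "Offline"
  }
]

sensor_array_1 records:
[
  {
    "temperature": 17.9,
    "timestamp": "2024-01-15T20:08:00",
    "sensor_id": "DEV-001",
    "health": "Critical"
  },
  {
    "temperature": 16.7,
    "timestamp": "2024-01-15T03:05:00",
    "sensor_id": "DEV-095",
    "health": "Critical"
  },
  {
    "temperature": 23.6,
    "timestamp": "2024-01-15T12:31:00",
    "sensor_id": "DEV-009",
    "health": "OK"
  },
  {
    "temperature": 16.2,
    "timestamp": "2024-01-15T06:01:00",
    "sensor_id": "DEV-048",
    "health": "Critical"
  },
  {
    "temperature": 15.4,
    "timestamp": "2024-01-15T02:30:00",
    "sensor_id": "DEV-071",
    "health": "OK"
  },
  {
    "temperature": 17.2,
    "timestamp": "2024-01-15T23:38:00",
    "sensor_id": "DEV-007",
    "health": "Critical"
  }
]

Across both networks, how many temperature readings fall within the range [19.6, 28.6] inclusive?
2

Schema mapping: "measurement" (sensor_array_3) = "temperature" (sensor_array_1) = temperature

Readings in [19.6, 28.6] from sensor_array_3: 1
Readings in [19.6, 28.6] from sensor_array_1: 1

Total count: 1 + 1 = 2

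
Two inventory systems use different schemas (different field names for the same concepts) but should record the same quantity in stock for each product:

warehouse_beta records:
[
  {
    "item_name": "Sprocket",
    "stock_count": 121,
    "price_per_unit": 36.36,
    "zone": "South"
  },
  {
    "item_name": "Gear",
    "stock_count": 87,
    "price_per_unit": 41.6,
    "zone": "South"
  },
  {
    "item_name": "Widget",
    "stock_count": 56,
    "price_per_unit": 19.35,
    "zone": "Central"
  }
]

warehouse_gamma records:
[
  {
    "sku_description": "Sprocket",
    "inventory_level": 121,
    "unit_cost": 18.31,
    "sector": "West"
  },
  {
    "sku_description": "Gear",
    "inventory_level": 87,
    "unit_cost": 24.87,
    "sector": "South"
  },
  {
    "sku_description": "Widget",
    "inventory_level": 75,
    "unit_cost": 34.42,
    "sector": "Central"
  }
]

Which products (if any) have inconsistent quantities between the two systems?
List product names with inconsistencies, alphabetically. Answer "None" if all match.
Widget

Schema mappings:
- "item_name" (warehouse_beta) = "sku_description" (warehouse_gamma) = product name
- "stock_count" (warehouse_beta) = "inventory_level" (warehouse_gamma) = quantity

Comparison:
  Sprocket: 121 vs 121 - MATCH
  Gear: 87 vs 87 - MATCH
  Widget: 56 vs 75 - MISMATCH

Products with inconsistencies: Widget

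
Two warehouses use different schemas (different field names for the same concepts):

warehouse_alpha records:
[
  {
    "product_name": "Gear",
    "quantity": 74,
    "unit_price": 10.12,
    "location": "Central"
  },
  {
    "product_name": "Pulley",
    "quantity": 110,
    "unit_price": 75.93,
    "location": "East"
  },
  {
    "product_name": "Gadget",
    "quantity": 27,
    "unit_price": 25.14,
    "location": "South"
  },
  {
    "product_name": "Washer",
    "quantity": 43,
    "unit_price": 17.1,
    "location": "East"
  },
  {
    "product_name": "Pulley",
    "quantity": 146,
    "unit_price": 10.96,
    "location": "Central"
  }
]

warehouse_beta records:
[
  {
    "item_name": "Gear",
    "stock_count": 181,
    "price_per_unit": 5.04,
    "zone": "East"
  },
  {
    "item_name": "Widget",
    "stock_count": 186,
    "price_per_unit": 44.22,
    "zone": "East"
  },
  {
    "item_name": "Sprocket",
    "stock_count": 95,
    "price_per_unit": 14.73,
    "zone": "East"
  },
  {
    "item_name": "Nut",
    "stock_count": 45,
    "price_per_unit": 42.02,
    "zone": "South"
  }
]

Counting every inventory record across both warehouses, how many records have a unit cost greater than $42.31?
2

Schema mapping: "unit_price" (warehouse_alpha) = "price_per_unit" (warehouse_beta) = unit cost

Records > $42.31 in warehouse_alpha: 1
Records > $42.31 in warehouse_beta: 1

Total count: 1 + 1 = 2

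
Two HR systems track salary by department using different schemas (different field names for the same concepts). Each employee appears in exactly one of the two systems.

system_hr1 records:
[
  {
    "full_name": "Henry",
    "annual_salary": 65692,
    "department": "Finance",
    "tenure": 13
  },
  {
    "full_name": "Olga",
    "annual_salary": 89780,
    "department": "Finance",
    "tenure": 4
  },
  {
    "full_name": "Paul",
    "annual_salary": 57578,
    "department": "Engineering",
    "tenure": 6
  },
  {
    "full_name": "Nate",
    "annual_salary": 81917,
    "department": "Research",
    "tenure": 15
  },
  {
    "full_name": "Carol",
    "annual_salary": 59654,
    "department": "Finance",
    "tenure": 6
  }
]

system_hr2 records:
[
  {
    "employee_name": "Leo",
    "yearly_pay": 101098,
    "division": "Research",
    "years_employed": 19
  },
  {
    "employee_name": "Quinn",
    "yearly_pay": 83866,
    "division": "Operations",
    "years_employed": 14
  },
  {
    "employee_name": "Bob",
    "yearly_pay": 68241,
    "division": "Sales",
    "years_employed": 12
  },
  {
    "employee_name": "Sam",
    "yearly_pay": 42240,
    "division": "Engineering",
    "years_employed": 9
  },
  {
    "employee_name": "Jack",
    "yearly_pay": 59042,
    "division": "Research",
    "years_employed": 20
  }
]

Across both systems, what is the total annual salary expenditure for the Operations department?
83866

Schema mappings:
- "department" (system_hr1) = "division" (system_hr2) = department
- "annual_salary" (system_hr1) = "yearly_pay" (system_hr2) = salary

Operations salaries from system_hr1: 0
Operations salaries from system_hr2: 83866

Total: 0 + 83866 = 83866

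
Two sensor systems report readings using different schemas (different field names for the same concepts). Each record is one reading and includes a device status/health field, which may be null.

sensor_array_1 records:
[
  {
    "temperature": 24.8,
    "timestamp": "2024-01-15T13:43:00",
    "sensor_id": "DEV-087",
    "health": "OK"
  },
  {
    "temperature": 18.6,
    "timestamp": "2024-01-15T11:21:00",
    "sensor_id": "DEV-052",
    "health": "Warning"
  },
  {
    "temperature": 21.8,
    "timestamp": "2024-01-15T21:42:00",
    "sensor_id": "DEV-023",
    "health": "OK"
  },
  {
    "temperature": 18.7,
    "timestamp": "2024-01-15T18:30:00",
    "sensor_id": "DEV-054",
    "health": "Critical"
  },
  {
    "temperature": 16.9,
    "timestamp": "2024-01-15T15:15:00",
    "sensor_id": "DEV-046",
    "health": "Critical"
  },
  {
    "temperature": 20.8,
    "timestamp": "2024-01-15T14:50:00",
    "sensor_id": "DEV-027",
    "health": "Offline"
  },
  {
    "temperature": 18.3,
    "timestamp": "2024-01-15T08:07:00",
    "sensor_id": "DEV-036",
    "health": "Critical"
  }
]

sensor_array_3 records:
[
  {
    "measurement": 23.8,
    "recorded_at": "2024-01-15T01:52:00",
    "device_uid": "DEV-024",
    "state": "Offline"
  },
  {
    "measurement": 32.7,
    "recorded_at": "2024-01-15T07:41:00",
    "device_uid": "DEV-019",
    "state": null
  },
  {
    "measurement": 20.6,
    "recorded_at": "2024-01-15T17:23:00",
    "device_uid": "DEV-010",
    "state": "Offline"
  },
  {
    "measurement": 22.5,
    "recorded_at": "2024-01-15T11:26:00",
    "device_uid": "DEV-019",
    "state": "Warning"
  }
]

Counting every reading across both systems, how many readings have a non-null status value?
10

Schema mapping: "health" (sensor_array_1) = "state" (sensor_array_3) = status

Non-null in sensor_array_1: 7
Non-null in sensor_array_3: 3

Total non-null: 7 + 3 = 10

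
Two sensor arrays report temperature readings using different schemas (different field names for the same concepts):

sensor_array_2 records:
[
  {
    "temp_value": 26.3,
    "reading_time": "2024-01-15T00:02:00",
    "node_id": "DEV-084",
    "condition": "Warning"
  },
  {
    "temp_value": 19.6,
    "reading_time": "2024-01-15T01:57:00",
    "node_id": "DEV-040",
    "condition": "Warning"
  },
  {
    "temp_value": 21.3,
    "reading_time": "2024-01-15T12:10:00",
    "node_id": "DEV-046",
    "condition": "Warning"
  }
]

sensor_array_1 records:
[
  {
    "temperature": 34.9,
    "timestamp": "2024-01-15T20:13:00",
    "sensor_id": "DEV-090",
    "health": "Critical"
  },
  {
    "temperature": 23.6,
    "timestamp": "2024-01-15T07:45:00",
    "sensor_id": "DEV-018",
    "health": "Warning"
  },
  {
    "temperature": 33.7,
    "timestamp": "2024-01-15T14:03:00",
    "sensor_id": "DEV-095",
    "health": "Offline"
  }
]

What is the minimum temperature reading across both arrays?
19.6

Schema mapping: "temp_value" (sensor_array_2) = "temperature" (sensor_array_1) = temperature reading

Minimum in sensor_array_2: 19.6
Minimum in sensor_array_1: 23.6

Overall minimum: min(19.6, 23.6) = 19.6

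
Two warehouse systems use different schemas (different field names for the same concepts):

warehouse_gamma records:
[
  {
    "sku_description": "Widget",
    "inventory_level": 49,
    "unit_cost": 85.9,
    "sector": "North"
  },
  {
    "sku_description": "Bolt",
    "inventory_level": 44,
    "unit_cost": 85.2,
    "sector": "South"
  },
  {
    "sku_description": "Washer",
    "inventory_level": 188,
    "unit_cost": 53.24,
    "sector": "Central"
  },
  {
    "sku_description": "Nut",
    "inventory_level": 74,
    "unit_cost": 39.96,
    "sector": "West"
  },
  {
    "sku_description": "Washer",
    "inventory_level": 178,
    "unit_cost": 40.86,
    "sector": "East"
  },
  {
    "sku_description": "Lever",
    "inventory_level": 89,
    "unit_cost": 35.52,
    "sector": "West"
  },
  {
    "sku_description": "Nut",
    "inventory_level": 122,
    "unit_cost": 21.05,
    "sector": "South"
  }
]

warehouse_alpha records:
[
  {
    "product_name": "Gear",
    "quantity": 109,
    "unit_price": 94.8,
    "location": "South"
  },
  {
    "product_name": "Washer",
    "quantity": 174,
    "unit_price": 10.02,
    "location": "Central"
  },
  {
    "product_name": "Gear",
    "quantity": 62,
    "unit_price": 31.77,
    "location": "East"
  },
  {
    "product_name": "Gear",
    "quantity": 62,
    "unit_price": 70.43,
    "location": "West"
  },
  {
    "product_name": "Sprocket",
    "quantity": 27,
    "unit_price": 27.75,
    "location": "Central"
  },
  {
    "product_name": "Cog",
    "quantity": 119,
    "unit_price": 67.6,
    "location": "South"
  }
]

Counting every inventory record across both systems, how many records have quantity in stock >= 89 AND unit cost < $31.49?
2

Schema mappings:
- "inventory_level" (warehouse_gamma) = "quantity" (warehouse_alpha) = quantity
- "unit_cost" (warehouse_gamma) = "unit_price" (warehouse_alpha) = unit cost

Records meeting both conditions in warehouse_gamma: 1
Records meeting both conditions in warehouse_alpha: 1

Total: 1 + 1 = 2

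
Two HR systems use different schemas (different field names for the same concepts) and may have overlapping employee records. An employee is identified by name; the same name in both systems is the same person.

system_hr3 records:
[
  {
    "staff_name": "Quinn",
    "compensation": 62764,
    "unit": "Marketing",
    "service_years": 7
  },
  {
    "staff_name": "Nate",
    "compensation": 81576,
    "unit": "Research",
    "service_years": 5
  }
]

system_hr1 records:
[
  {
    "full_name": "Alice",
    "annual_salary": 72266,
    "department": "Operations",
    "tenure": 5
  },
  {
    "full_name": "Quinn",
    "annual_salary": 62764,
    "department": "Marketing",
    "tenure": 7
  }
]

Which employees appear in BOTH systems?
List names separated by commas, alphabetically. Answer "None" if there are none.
Quinn

Schema mapping: "staff_name" (system_hr3) = "full_name" (system_hr1) = employee name

Names in system_hr3: ['Nate', 'Quinn']
Names in system_hr1: ['Alice', 'Quinn']

Intersection: ['Quinn']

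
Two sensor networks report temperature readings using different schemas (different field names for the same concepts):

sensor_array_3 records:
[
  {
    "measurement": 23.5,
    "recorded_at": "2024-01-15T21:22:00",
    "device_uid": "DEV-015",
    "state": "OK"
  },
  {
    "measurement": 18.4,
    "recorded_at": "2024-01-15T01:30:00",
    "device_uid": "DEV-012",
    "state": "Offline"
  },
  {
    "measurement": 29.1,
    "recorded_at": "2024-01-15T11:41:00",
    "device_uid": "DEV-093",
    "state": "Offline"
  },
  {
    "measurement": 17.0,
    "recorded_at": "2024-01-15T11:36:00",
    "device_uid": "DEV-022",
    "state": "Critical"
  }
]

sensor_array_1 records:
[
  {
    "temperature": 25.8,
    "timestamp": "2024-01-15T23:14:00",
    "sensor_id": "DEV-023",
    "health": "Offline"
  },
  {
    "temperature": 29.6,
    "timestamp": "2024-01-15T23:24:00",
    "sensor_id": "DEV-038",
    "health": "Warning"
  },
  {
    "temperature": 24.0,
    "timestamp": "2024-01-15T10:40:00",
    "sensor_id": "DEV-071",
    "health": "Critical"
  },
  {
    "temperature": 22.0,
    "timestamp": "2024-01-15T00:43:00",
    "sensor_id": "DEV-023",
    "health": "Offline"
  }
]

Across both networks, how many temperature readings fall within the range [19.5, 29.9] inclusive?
6

Schema mapping: "measurement" (sensor_array_3) = "temperature" (sensor_array_1) = temperature

Readings in [19.5, 29.9] from sensor_array_3: 2
Readings in [19.5, 29.9] from sensor_array_1: 4

Total count: 2 + 4 = 6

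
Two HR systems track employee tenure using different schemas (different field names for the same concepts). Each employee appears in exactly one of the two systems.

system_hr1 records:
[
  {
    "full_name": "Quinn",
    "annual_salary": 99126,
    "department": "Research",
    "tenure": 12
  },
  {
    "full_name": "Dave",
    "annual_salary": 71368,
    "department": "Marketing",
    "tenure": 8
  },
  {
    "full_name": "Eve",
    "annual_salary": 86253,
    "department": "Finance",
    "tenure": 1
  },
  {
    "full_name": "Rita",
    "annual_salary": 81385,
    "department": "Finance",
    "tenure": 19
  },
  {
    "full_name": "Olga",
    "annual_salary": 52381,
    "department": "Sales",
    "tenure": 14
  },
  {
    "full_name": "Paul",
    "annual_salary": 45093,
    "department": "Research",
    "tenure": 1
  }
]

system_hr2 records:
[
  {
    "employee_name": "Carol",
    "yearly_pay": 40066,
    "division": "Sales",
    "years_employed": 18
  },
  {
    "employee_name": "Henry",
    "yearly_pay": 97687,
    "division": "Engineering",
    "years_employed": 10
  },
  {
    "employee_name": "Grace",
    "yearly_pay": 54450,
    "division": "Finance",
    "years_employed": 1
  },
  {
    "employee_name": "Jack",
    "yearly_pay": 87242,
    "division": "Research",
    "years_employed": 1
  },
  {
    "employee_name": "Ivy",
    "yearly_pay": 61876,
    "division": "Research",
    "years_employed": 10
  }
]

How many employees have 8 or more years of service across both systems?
7

Reconcile schemas: "tenure" (system_hr1) = "years_employed" (system_hr2) = years of service

From system_hr1: 4 employees with >= 8 years
From system_hr2: 3 employees with >= 8 years

Total: 4 + 3 = 7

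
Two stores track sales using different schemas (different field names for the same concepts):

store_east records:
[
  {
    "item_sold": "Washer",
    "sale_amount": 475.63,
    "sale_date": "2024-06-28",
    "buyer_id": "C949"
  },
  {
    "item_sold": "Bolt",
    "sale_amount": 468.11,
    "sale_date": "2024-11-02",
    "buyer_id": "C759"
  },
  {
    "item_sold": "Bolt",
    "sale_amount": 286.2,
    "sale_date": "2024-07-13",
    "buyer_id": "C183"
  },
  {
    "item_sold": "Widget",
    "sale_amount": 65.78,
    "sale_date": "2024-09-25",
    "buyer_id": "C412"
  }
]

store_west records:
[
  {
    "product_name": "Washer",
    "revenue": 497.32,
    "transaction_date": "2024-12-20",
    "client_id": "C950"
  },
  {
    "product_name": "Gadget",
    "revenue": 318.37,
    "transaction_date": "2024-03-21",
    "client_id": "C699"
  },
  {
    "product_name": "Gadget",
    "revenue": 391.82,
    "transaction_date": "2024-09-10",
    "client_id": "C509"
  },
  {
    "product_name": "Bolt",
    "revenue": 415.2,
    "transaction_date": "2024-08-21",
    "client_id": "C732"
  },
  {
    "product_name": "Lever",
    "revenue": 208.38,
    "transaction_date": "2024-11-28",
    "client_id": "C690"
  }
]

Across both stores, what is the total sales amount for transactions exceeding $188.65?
3061.03

Schema mapping: "sale_amount" (store_east) = "revenue" (store_west) = sale amount

Sum of sales > $188.65 in store_east: 1229.94
Sum of sales > $188.65 in store_west: 1831.09

Total: 1229.94 + 1831.09 = 3061.03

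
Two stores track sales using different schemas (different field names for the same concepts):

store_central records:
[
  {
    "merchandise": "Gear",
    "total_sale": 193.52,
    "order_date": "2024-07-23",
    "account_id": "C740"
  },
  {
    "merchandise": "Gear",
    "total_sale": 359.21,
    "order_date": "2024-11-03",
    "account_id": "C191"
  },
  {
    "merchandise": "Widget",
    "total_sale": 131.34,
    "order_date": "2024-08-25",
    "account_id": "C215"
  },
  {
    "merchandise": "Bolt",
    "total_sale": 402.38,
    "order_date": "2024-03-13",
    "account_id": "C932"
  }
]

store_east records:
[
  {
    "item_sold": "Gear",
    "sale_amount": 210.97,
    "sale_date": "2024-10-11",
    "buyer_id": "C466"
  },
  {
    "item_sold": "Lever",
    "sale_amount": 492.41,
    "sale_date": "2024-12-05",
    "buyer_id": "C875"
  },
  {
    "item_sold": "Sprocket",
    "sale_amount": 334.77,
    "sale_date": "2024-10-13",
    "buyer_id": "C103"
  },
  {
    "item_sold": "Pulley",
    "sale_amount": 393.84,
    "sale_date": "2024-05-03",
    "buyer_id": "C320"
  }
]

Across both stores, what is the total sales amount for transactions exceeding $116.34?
2518.44

Schema mapping: "total_sale" (store_central) = "sale_amount" (store_east) = sale amount

Sum of sales > $116.34 in store_central: 1086.45
Sum of sales > $116.34 in store_east: 1431.99

Total: 1086.45 + 1431.99 = 2518.44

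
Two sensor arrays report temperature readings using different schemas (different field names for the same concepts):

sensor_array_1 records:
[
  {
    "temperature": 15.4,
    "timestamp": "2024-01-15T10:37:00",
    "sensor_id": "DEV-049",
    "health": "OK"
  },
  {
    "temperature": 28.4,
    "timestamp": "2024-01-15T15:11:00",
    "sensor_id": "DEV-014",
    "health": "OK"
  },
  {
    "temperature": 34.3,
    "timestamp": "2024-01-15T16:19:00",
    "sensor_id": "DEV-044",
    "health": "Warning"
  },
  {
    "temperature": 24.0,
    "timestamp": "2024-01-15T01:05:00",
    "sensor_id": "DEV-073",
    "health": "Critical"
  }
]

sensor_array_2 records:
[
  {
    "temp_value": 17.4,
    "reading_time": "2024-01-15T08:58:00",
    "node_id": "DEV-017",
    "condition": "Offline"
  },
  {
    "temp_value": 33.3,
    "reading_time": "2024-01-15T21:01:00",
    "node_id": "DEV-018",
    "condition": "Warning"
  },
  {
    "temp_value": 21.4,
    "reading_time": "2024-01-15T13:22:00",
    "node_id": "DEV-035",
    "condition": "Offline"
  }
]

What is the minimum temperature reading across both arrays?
15.4

Schema mapping: "temperature" (sensor_array_1) = "temp_value" (sensor_array_2) = temperature reading

Minimum in sensor_array_1: 15.4
Minimum in sensor_array_2: 17.4

Overall minimum: min(15.4, 17.4) = 15.4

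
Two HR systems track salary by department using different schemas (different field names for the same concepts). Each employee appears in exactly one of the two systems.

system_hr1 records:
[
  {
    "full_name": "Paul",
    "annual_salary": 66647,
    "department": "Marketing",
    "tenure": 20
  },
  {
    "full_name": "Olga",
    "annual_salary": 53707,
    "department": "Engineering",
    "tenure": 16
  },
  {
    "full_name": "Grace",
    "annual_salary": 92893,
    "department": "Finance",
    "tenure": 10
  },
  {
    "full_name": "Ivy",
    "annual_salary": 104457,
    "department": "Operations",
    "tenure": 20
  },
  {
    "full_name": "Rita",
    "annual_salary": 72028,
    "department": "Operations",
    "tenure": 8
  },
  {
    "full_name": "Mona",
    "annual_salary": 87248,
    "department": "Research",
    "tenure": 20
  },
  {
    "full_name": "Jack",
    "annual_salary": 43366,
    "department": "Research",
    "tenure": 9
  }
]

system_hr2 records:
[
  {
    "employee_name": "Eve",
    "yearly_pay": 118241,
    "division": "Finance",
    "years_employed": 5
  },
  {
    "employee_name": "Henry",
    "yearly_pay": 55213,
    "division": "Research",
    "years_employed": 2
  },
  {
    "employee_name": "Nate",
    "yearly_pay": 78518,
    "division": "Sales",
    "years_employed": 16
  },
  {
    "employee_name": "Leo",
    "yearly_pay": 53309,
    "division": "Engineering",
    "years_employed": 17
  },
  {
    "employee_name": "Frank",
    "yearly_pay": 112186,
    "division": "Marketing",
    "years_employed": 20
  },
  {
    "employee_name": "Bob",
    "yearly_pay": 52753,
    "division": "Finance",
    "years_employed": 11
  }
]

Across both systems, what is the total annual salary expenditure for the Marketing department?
178833

Schema mappings:
- "department" (system_hr1) = "division" (system_hr2) = department
- "annual_salary" (system_hr1) = "yearly_pay" (system_hr2) = salary

Marketing salaries from system_hr1: 66647
Marketing salaries from system_hr2: 112186

Total: 66647 + 112186 = 178833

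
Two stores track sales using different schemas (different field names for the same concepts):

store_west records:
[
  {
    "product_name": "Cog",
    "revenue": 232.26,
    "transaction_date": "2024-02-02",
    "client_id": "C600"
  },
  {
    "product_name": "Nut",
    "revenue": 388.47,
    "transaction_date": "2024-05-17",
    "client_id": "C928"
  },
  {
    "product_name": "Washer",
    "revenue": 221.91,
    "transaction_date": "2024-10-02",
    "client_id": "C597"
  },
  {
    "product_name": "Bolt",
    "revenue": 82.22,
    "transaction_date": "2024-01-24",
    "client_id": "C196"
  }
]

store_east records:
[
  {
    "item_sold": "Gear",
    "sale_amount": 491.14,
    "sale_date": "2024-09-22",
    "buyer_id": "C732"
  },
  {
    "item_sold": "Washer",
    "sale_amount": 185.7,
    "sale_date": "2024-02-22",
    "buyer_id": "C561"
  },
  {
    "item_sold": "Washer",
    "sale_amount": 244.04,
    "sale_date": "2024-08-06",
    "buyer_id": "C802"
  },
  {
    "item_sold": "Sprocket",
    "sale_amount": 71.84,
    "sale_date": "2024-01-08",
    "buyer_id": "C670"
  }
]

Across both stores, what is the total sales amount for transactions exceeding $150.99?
1763.52

Schema mapping: "revenue" (store_west) = "sale_amount" (store_east) = sale amount

Sum of sales > $150.99 in store_west: 842.64
Sum of sales > $150.99 in store_east: 920.88

Total: 842.64 + 920.88 = 1763.52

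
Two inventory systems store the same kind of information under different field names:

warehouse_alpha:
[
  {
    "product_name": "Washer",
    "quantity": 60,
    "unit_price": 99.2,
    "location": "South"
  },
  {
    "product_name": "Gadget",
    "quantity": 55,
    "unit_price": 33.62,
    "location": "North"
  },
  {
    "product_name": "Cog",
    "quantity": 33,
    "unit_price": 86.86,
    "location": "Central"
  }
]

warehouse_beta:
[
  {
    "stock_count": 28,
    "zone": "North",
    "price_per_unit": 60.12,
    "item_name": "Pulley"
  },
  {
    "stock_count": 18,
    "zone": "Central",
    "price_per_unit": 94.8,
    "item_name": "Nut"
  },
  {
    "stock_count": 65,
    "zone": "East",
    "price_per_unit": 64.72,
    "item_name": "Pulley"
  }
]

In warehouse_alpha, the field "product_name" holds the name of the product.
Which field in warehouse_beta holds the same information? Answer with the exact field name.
item_name

In warehouse_alpha, "product_name" holds the name of the product.
The fields in warehouse_beta are: "stock_count", "zone", "price_per_unit", "item_name".
"item_name" is the match: the name refers to the same concept and its values are product-name strings (e.g. 'Nut', 'Pulley').
The other fields ("stock_count", "zone", "price_per_unit") hold different kinds of data.

So "product_name" in warehouse_alpha corresponds to "item_name" in warehouse_beta.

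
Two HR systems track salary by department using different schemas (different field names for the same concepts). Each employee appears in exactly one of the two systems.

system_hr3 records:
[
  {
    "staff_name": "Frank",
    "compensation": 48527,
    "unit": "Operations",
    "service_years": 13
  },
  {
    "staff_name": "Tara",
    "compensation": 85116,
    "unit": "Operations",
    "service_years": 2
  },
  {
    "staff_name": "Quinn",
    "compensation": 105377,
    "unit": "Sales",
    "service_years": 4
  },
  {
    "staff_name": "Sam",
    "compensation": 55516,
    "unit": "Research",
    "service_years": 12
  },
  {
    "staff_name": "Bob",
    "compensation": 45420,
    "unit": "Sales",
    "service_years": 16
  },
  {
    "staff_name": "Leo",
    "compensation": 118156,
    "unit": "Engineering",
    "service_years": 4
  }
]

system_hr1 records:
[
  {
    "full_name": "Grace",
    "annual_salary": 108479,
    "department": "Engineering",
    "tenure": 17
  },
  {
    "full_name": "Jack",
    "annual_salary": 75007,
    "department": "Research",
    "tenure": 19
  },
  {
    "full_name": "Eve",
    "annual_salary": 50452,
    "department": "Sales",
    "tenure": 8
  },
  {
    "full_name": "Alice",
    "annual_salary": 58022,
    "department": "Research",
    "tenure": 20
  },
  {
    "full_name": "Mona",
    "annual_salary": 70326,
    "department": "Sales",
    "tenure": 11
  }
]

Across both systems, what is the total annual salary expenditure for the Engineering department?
226635

Schema mappings:
- "unit" (system_hr3) = "department" (system_hr1) = department
- "compensation" (system_hr3) = "annual_salary" (system_hr1) = salary

Engineering salaries from system_hr3: 118156
Engineering salaries from system_hr1: 108479

Total: 118156 + 108479 = 226635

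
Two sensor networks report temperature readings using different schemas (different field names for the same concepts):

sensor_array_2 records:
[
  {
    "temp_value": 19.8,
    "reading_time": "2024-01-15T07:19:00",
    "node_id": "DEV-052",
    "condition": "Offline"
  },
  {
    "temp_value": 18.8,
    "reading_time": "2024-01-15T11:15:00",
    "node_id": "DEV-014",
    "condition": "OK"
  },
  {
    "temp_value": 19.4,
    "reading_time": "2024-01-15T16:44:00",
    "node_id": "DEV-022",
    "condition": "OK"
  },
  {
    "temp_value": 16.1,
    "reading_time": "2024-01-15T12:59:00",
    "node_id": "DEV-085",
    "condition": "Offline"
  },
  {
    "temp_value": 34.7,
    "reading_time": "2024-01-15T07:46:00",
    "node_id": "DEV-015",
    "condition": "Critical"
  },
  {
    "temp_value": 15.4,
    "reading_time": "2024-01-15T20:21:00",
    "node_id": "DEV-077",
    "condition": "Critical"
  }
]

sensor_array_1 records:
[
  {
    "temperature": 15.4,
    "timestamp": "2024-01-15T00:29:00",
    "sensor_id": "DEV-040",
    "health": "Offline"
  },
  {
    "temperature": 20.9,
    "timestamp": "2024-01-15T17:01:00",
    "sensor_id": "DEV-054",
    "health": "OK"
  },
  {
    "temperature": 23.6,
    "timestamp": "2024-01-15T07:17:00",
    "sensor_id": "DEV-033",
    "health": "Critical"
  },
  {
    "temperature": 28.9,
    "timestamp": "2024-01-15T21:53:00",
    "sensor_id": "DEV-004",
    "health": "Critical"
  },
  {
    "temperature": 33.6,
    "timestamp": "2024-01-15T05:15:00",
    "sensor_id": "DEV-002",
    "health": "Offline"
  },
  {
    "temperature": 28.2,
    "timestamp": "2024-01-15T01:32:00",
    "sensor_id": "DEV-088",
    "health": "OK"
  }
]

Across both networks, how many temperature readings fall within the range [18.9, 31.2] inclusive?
6

Schema mapping: "temp_value" (sensor_array_2) = "temperature" (sensor_array_1) = temperature

Readings in [18.9, 31.2] from sensor_array_2: 2
Readings in [18.9, 31.2] from sensor_array_1: 4

Total count: 2 + 4 = 6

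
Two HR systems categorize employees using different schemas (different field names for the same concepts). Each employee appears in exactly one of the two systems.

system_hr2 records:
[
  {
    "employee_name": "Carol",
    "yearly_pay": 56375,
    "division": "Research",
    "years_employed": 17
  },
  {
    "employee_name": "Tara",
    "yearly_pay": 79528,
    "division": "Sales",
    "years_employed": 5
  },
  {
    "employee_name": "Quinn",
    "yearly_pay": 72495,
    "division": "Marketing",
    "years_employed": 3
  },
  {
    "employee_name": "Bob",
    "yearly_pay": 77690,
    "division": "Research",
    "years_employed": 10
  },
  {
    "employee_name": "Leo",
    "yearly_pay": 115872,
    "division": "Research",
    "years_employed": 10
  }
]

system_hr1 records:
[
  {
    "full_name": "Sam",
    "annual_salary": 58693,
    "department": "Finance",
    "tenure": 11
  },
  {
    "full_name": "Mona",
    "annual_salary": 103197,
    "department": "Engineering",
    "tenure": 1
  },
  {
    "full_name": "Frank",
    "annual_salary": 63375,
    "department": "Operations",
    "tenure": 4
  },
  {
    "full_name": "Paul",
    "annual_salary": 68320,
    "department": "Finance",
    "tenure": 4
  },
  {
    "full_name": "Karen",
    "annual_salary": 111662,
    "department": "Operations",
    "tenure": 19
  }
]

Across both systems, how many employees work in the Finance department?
2

Schema mapping: "division" (system_hr2) = "department" (system_hr1) = department

Finance employees in system_hr2: 0
Finance employees in system_hr1: 2

Total in Finance: 0 + 2 = 2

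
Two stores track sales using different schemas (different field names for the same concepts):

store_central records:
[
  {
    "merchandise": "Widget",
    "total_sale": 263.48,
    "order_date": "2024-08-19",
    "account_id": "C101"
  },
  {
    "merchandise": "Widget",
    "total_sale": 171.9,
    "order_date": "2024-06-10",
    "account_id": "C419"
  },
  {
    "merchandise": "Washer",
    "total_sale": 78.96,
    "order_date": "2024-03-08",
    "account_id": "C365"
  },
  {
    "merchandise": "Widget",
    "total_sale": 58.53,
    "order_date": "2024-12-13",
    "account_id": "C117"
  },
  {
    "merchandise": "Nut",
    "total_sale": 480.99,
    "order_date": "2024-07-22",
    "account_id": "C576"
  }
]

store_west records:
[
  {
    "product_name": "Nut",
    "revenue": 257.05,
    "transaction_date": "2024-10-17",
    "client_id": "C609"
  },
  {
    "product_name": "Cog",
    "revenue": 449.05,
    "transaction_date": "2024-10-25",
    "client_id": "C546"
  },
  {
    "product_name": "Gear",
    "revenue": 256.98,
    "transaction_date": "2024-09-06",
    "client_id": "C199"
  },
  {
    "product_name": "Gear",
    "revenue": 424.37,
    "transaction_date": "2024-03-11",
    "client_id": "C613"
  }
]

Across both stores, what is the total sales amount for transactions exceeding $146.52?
2303.82

Schema mapping: "total_sale" (store_central) = "revenue" (store_west) = sale amount

Sum of sales > $146.52 in store_central: 916.37
Sum of sales > $146.52 in store_west: 1387.45

Total: 916.37 + 1387.45 = 2303.82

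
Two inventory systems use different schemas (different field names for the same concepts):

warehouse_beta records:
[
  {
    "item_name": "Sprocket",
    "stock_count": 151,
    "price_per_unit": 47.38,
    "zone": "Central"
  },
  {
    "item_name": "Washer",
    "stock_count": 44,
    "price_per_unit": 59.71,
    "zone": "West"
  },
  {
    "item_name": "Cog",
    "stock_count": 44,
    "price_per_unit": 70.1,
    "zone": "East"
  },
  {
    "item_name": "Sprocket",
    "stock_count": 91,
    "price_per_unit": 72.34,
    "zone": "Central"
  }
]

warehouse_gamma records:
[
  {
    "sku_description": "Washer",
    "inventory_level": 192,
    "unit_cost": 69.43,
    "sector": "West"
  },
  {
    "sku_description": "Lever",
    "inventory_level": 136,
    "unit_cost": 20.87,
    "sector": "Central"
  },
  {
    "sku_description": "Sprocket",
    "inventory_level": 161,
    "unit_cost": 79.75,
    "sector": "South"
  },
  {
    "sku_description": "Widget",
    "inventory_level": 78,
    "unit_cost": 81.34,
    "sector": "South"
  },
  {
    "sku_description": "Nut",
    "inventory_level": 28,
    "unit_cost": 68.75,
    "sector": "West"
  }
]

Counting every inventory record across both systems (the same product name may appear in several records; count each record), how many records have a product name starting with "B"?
0

Schema mapping: "item_name" (warehouse_beta) = "sku_description" (warehouse_gamma) = product name

Records with product name starting with "B" in warehouse_beta: 0
Records with product name starting with "B" in warehouse_gamma: 0

Total: 0 + 0 = 0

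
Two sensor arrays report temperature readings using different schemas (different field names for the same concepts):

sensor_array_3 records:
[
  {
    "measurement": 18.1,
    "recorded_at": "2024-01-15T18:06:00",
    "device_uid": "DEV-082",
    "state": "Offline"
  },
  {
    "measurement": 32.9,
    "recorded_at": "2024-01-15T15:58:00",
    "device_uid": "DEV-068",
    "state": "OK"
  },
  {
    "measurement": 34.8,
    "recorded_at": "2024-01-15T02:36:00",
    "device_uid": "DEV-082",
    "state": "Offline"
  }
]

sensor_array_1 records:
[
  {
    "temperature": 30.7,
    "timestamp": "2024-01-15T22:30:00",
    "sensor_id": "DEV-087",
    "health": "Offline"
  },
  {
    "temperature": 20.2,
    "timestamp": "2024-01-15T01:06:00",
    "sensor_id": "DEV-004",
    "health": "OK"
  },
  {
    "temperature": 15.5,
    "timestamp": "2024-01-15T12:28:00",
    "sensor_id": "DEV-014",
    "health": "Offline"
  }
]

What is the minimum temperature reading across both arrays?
15.5

Schema mapping: "measurement" (sensor_array_3) = "temperature" (sensor_array_1) = temperature reading

Minimum in sensor_array_3: 18.1
Minimum in sensor_array_1: 15.5

Overall minimum: min(18.1, 15.5) = 15.5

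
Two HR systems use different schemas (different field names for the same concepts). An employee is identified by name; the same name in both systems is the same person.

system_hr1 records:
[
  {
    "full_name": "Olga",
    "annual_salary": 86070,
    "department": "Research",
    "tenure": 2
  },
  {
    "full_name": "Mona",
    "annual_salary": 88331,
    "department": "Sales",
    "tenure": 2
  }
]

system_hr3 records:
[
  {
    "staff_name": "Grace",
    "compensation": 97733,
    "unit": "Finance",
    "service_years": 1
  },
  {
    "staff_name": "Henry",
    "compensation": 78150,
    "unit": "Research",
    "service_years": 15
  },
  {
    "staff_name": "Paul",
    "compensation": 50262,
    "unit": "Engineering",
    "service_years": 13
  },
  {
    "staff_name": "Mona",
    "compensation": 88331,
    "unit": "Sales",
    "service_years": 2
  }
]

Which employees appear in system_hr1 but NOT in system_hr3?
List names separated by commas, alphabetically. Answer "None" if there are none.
Olga

Schema mapping: "full_name" (system_hr1) = "staff_name" (system_hr3) = employee name

Names in system_hr1: ['Mona', 'Olga']
Names in system_hr3: ['Grace', 'Henry', 'Mona', 'Paul']

In system_hr1 but not system_hr3: ['Olga']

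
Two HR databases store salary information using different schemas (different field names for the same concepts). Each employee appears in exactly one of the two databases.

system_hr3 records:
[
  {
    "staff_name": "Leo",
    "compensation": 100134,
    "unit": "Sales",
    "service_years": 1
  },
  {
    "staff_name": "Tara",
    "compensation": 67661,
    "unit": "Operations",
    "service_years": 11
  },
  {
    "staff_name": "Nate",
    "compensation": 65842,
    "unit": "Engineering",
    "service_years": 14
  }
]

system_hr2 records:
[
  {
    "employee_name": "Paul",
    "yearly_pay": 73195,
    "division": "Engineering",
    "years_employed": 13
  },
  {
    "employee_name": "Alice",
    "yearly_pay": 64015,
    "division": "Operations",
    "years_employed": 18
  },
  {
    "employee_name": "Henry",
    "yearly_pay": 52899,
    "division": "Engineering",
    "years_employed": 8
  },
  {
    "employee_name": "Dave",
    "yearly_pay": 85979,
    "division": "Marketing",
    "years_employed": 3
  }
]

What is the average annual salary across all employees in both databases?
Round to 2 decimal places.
72817.86

Schema mapping: "compensation" (system_hr3) = "yearly_pay" (system_hr2) = annual salary

All salaries: [100134, 67661, 65842, 73195, 64015, 52899, 85979]
Sum: 509725
Count: 7
Average: 509725 / 7 = 72817.86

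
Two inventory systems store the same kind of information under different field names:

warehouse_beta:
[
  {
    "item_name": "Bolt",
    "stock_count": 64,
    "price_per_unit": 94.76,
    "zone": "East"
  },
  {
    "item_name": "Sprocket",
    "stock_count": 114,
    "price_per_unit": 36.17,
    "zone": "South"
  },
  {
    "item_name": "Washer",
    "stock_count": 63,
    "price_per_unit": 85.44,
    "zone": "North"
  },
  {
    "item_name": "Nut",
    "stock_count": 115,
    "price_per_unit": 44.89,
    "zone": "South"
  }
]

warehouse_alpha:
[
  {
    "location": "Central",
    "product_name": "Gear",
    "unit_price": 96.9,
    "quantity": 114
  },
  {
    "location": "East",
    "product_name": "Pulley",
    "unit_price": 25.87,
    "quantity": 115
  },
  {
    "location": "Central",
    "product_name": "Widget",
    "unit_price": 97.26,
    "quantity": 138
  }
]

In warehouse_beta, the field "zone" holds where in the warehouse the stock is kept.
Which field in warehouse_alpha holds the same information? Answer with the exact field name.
location

In warehouse_beta, "zone" holds where in the warehouse the stock is kept.
The fields in warehouse_alpha are: "location", "product_name", "unit_price", "quantity".
"location" is the match: the name refers to the same concept and its values are area labels (e.g. 'Central', 'East').
The other fields ("product_name", "unit_price", "quantity") hold different kinds of data.

So "zone" in warehouse_beta corresponds to "location" in warehouse_alpha.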